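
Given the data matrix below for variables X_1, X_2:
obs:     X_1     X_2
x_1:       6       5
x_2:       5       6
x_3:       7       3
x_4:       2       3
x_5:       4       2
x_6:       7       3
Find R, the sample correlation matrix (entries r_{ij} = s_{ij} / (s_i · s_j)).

Step 1 — column means:
  mean(X_1) = (6 + 5 + 7 + 2 + 4 + 7) / 6 = 31/6 = 5.1667
  mean(X_2) = (5 + 6 + 3 + 3 + 2 + 3) / 6 = 22/6 = 3.6667

Step 2 — sample variances and covariances s[i,j] = (1/(n-1)) · Σ_k (x_{k,i} - mean_i) · (x_{k,j} - mean_j), with n-1 = 5:
  s[X_1,X_1] = ((0.8333)·(0.8333) + (-0.1667)·(-0.1667) + (1.8333)·(1.8333) + (-3.1667)·(-3.1667) + (-1.1667)·(-1.1667) + (1.8333)·(1.8333)) / 5 = 18.8333/5 = 3.7667
  s[X_1,X_2] = ((0.8333)·(1.3333) + (-0.1667)·(2.3333) + (1.8333)·(-0.6667) + (-3.1667)·(-0.6667) + (-1.1667)·(-1.6667) + (1.8333)·(-0.6667)) / 5 = 2.3333/5 = 0.4667
  s[X_2,X_2] = ((1.3333)·(1.3333) + (2.3333)·(2.3333) + (-0.6667)·(-0.6667) + (-0.6667)·(-0.6667) + (-1.6667)·(-1.6667) + (-0.6667)·(-0.6667)) / 5 = 11.3333/5 = 2.2667
  Sample standard deviations s_i = √(s[i,i]):
  s(X_1) = √(3.7667) = 1.9408
  s(X_2) = √(2.2667) = 1.5055

Step 3 — r_{ij} = s_{ij} / (s_i · s_j):
  r[X_1,X_1] = 1 (diagonal).
  r[X_1,X_2] = 0.4667 / (1.9408 · 1.5055) = 0.4667 / 2.9219 = 0.1597
  r[X_2,X_2] = 1 (diagonal).

R is symmetric with unit diagonal. Assembling:

R = [[1, 0.1597],
 [0.1597, 1]]


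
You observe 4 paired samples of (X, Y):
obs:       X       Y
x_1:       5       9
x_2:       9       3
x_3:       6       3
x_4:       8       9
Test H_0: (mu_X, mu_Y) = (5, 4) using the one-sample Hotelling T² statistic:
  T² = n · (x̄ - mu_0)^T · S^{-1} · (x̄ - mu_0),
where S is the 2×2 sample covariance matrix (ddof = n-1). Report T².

Step 1 — sample mean vector:
  mean(X) = (5 + 9 + 6 + 8) / 4 = 28/4 = 7
  mean(Y) = (9 + 3 + 3 + 9) / 4 = 24/4 = 6
  x̄ = (7, 6),  deviation x̄ - mu_0 = (7, 6) - (5, 4) = (2, 2).

Step 2 — sample covariance matrix, S[i,j] = (1/(n-1)) · Σ_k (x_{k,i} - mean_i) · (x_{k,j} - mean_j), divisor n-1 = 3:
  S[X,X] = ((-2)·(-2) + (2)·(2) + (-1)·(-1) + (1)·(1)) / 3 = 10/3 = 3.3333
  S[X,Y] = ((-2)·(3) + (2)·(-3) + (-1)·(-3) + (1)·(3)) / 3 = -6/3 = -2
  S[Y,Y] = ((3)·(3) + (-3)·(-3) + (-3)·(-3) + (3)·(3)) / 3 = 36/3 = 12
  S = [[3.3333, -2],
 [-2, 12]].

Step 3 — invert S. det(S) = 3.3333·12 - (-2)² = 36.
  S^{-1} = (1/det) · [[d, -b], [-b, a]] = [[0.3333, 0.0556],
 [0.0556, 0.0926]].

Step 4 — quadratic form (x̄ - mu_0)^T · S^{-1} · (x̄ - mu_0):
  S^{-1} · (x̄ - mu_0) = (0.7778, 0.2963),
  (x̄ - mu_0)^T · [...] = (2)·(0.7778) + (2)·(0.2963) = 2.1481.

Step 5 — scale by n: T² = 4 · 2.1481 = 8.5926.

T² ≈ 8.5926


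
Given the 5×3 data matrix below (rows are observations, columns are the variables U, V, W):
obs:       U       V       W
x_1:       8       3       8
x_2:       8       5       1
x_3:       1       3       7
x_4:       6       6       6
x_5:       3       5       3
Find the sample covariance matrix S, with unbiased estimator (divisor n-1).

Step 1 — column means:
  mean(U) = (8 + 8 + 1 + 6 + 3) / 5 = 26/5 = 5.2
  mean(V) = (3 + 5 + 3 + 6 + 5) / 5 = 22/5 = 4.4
  mean(W) = (8 + 1 + 7 + 6 + 3) / 5 = 25/5 = 5

Step 2 — sample covariance S[i,j] = (1/(n-1)) · Σ_k (x_{k,i} - mean_i) · (x_{k,j} - mean_j), with n-1 = 4.
  S[U,U] = ((2.8)·(2.8) + (2.8)·(2.8) + (-4.2)·(-4.2) + (0.8)·(0.8) + (-2.2)·(-2.2)) / 4 = 38.8/4 = 9.7
  S[U,V] = ((2.8)·(-1.4) + (2.8)·(0.6) + (-4.2)·(-1.4) + (0.8)·(1.6) + (-2.2)·(0.6)) / 4 = 3.6/4 = 0.9
  S[U,W] = ((2.8)·(3) + (2.8)·(-4) + (-4.2)·(2) + (0.8)·(1) + (-2.2)·(-2)) / 4 = -6/4 = -1.5
  S[V,V] = ((-1.4)·(-1.4) + (0.6)·(0.6) + (-1.4)·(-1.4) + (1.6)·(1.6) + (0.6)·(0.6)) / 4 = 7.2/4 = 1.8
  S[V,W] = ((-1.4)·(3) + (0.6)·(-4) + (-1.4)·(2) + (1.6)·(1) + (0.6)·(-2)) / 4 = -9/4 = -2.25
  S[W,W] = ((3)·(3) + (-4)·(-4) + (2)·(2) + (1)·(1) + (-2)·(-2)) / 4 = 34/4 = 8.5

S is symmetric (S[j,i] = S[i,j]). Assembling:

S = [[9.7, 0.9, -1.5],
 [0.9, 1.8, -2.25],
 [-1.5, -2.25, 8.5]]


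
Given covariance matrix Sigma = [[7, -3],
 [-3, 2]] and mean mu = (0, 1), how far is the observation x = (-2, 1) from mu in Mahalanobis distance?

Step 1 — centre the observation: (x - mu) = (-2, 0).

Step 2 — invert Sigma. det(Sigma) = 7·2 - (-3)² = 5.
  Sigma^{-1} = (1/det) · [[d, -b], [-b, a]] = [[0.4, 0.6],
 [0.6, 1.4]].

Step 3 — form the quadratic (x - mu)^T · Sigma^{-1} · (x - mu):
  Sigma^{-1} · (x - mu) = (-0.8, -1.2).
  (x - mu)^T · [Sigma^{-1} · (x - mu)] = (-2)·(-0.8) + (0)·(-1.2) = 1.6.

Step 4 — take square root: d = √(1.6) ≈ 1.2649.

d(x, mu) = √(1.6) ≈ 1.2649


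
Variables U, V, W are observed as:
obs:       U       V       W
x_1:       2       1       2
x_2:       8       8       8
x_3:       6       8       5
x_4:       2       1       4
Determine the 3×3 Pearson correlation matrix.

Step 1 — column means:
  mean(U) = (2 + 8 + 6 + 2) / 4 = 18/4 = 4.5
  mean(V) = (1 + 8 + 8 + 1) / 4 = 18/4 = 4.5
  mean(W) = (2 + 8 + 5 + 4) / 4 = 19/4 = 4.75

Step 2 — sample variances and covariances s[i,j] = (1/(n-1)) · Σ_k (x_{k,i} - mean_i) · (x_{k,j} - mean_j), with n-1 = 3:
  s[U,U] = ((-2.5)·(-2.5) + (3.5)·(3.5) + (1.5)·(1.5) + (-2.5)·(-2.5)) / 3 = 27/3 = 9
  s[U,V] = ((-2.5)·(-3.5) + (3.5)·(3.5) + (1.5)·(3.5) + (-2.5)·(-3.5)) / 3 = 35/3 = 11.6667
  s[U,W] = ((-2.5)·(-2.75) + (3.5)·(3.25) + (1.5)·(0.25) + (-2.5)·(-0.75)) / 3 = 20.5/3 = 6.8333
  s[V,V] = ((-3.5)·(-3.5) + (3.5)·(3.5) + (3.5)·(3.5) + (-3.5)·(-3.5)) / 3 = 49/3 = 16.3333
  s[V,W] = ((-3.5)·(-2.75) + (3.5)·(3.25) + (3.5)·(0.25) + (-3.5)·(-0.75)) / 3 = 24.5/3 = 8.1667
  s[W,W] = ((-2.75)·(-2.75) + (3.25)·(3.25) + (0.25)·(0.25) + (-0.75)·(-0.75)) / 3 = 18.75/3 = 6.25
  Sample standard deviations s_i = √(s[i,i]):
  s(U) = √(9) = 3
  s(V) = √(16.3333) = 4.0415
  s(W) = √(6.25) = 2.5

Step 3 — r_{ij} = s_{ij} / (s_i · s_j):
  r[U,U] = 1 (diagonal).
  r[U,V] = 11.6667 / (3 · 4.0415) = 11.6667 / 12.1244 = 0.9623
  r[U,W] = 6.8333 / (3 · 2.5) = 6.8333 / 7.5 = 0.9111
  r[V,V] = 1 (diagonal).
  r[V,W] = 8.1667 / (4.0415 · 2.5) = 8.1667 / 10.1036 = 0.8083
  r[W,W] = 1 (diagonal).

R is symmetric with unit diagonal. Assembling:

R = [[1, 0.9623, 0.9111],
 [0.9623, 1, 0.8083],
 [0.9111, 0.8083, 1]]


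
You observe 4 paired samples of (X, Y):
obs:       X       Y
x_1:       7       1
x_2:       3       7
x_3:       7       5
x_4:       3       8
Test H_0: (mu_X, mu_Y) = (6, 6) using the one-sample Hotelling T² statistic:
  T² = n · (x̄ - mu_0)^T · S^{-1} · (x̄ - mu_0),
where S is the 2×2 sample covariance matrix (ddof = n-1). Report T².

Step 1 — sample mean vector:
  mean(X) = (7 + 3 + 7 + 3) / 4 = 20/4 = 5
  mean(Y) = (1 + 7 + 5 + 8) / 4 = 21/4 = 5.25
  x̄ = (5, 5.25),  deviation x̄ - mu_0 = (5, 5.25) - (6, 6) = (-1, -0.75).

Step 2 — sample covariance matrix, S[i,j] = (1/(n-1)) · Σ_k (x_{k,i} - mean_i) · (x_{k,j} - mean_j), divisor n-1 = 3:
  S[X,X] = ((2)·(2) + (-2)·(-2) + (2)·(2) + (-2)·(-2)) / 3 = 16/3 = 5.3333
  S[X,Y] = ((2)·(-4.25) + (-2)·(1.75) + (2)·(-0.25) + (-2)·(2.75)) / 3 = -18/3 = -6
  S[Y,Y] = ((-4.25)·(-4.25) + (1.75)·(1.75) + (-0.25)·(-0.25) + (2.75)·(2.75)) / 3 = 28.75/3 = 9.5833
  S = [[5.3333, -6],
 [-6, 9.5833]].

Step 3 — invert S. det(S) = 5.3333·9.5833 - (-6)² = 15.1111.
  S^{-1} = (1/det) · [[d, -b], [-b, a]] = [[0.6342, 0.3971],
 [0.3971, 0.3529]].

Step 4 — quadratic form (x̄ - mu_0)^T · S^{-1} · (x̄ - mu_0):
  S^{-1} · (x̄ - mu_0) = (-0.932, -0.6618),
  (x̄ - mu_0)^T · [...] = (-1)·(-0.932) + (-0.75)·(-0.6618) = 1.4283.

Step 5 — scale by n: T² = 4 · 1.4283 = 5.7132.

T² ≈ 5.7132


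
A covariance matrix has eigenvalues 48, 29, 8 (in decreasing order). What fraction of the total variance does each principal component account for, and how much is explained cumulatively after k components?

Step 1 — total variance = trace(Sigma) = Σ λ_i = 48 + 29 + 8 = 85.

Step 2 — fraction explained by component i = λ_i / Σ λ:
  PC1: 48/85 = 0.5647
  PC2: 29/85 = 0.3412
  PC3: 8/85 = 0.0941

Step 3 — cumulative fraction after k components = (λ_1 + ... + λ_k) / Σ λ:
  k = 1: 48/85 = 0.5647
  k = 2: (48 + 29)/85 = 77/85 = 0.9059
  k = 3: (48 + 29 + 8)/85 = 85/85 = 1

Summary (fraction, with percent):

explained: PC1 0.5647 (56.47%), PC2 0.3412 (34.12%), PC3 0.0941 (9.41%);  cumulative: 0.5647, 0.9059, 1


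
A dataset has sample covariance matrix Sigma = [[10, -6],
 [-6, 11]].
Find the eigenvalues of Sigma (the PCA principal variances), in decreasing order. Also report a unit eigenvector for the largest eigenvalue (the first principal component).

Step 1 — characteristic polynomial of 2×2 Sigma:
  det(Sigma - λI) = λ² - trace · λ + det = 0.
  trace = 10 + 11 = 21, det = 10·11 - (-6)² = 74.
Step 2 — discriminant:
  Δ = trace² - 4·det = 441 - 296 = 145.
Step 3 — eigenvalues:
  λ = (trace ± √Δ)/2 = (21 ± 12.0416)/2,
  λ_1 = 16.5208,  λ_2 = 4.4792.

Step 4 — unit eigenvector for λ_1: solve (Sigma - λ_1 I)v = 0. First row:
  (10 - 16.5208)·v_x + (-6)·v_y = 0, i.e. (-6.5208)·v_x + (-6)·v_y = 0,
  so v ∝ (b, λ_1 - a) = (-6, 6.5208); multiply by -1 so the first entry is positive: u = (6, -6.5208).
  ||u|| = √((6)² + (-6.5208)²) = √(78.5208) ≈ 8.8612,
  v_1 = u/||u|| ≈ (0.6771, -0.7359) (||v_1|| = 1).

λ_1 = 16.5208,  λ_2 = 4.4792;  v_1 ≈ (0.6771, -0.7359)


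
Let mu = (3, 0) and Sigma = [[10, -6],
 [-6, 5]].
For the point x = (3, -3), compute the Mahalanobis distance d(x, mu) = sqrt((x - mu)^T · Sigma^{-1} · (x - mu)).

Step 1 — centre the observation: (x - mu) = (0, -3).

Step 2 — invert Sigma. det(Sigma) = 10·5 - (-6)² = 14.
  Sigma^{-1} = (1/det) · [[d, -b], [-b, a]] = [[0.3571, 0.4286],
 [0.4286, 0.7143]].

Step 3 — form the quadratic (x - mu)^T · Sigma^{-1} · (x - mu):
  Sigma^{-1} · (x - mu) = (-1.2857, -2.1429).
  (x - mu)^T · [Sigma^{-1} · (x - mu)] = (0)·(-1.2857) + (-3)·(-2.1429) = 6.4286.

Step 4 — take square root: d = √(6.4286) ≈ 2.5355.

d(x, mu) = √(6.4286) ≈ 2.5355


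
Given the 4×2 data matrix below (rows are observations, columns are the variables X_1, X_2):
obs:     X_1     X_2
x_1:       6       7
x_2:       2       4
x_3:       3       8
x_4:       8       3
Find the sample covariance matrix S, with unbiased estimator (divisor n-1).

Step 1 — column means:
  mean(X_1) = (6 + 2 + 3 + 8) / 4 = 19/4 = 4.75
  mean(X_2) = (7 + 4 + 8 + 3) / 4 = 22/4 = 5.5

Step 2 — sample covariance S[i,j] = (1/(n-1)) · Σ_k (x_{k,i} - mean_i) · (x_{k,j} - mean_j), with n-1 = 3.
  S[X_1,X_1] = ((1.25)·(1.25) + (-2.75)·(-2.75) + (-1.75)·(-1.75) + (3.25)·(3.25)) / 3 = 22.75/3 = 7.5833
  S[X_1,X_2] = ((1.25)·(1.5) + (-2.75)·(-1.5) + (-1.75)·(2.5) + (3.25)·(-2.5)) / 3 = -6.5/3 = -2.1667
  S[X_2,X_2] = ((1.5)·(1.5) + (-1.5)·(-1.5) + (2.5)·(2.5) + (-2.5)·(-2.5)) / 3 = 17/3 = 5.6667

S is symmetric (S[j,i] = S[i,j]). Assembling:

S = [[7.5833, -2.1667],
 [-2.1667, 5.6667]]


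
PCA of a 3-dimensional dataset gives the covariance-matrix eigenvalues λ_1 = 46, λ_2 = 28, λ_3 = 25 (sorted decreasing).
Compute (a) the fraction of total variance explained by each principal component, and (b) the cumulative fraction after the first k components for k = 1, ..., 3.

Step 1 — total variance = trace(Sigma) = Σ λ_i = 46 + 28 + 25 = 99.

Step 2 — fraction explained by component i = λ_i / Σ λ:
  PC1: 46/99 = 0.4646
  PC2: 28/99 = 0.2828
  PC3: 25/99 = 0.2525

Step 3 — cumulative fraction after k components = (λ_1 + ... + λ_k) / Σ λ:
  k = 1: 46/99 = 0.4646
  k = 2: (46 + 28)/99 = 74/99 = 0.7475
  k = 3: (46 + 28 + 25)/99 = 99/99 = 1

Summary (fraction, with percent):

explained: PC1 0.4646 (46.46%), PC2 0.2828 (28.28%), PC3 0.2525 (25.25%);  cumulative: 0.4646, 0.7475, 1


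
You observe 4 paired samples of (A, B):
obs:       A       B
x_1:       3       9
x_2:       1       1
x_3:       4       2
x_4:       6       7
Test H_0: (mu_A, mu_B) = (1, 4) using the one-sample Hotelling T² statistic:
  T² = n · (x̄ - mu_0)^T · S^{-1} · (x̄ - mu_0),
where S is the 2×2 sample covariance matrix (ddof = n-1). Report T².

Step 1 — sample mean vector:
  mean(A) = (3 + 1 + 4 + 6) / 4 = 14/4 = 3.5
  mean(B) = (9 + 1 + 2 + 7) / 4 = 19/4 = 4.75
  x̄ = (3.5, 4.75),  deviation x̄ - mu_0 = (3.5, 4.75) - (1, 4) = (2.5, 0.75).

Step 2 — sample covariance matrix, S[i,j] = (1/(n-1)) · Σ_k (x_{k,i} - mean_i) · (x_{k,j} - mean_j), divisor n-1 = 3:
  S[A,A] = ((-0.5)·(-0.5) + (-2.5)·(-2.5) + (0.5)·(0.5) + (2.5)·(2.5)) / 3 = 13/3 = 4.3333
  S[A,B] = ((-0.5)·(4.25) + (-2.5)·(-3.75) + (0.5)·(-2.75) + (2.5)·(2.25)) / 3 = 11.5/3 = 3.8333
  S[B,B] = ((4.25)·(4.25) + (-3.75)·(-3.75) + (-2.75)·(-2.75) + (2.25)·(2.25)) / 3 = 44.75/3 = 14.9167
  S = [[4.3333, 3.8333],
 [3.8333, 14.9167]].

Step 3 — invert S. det(S) = 4.3333·14.9167 - (3.8333)² = 49.9444.
  S^{-1} = (1/det) · [[d, -b], [-b, a]] = [[0.2987, -0.0768],
 [-0.0768, 0.0868]].

Step 4 — quadratic form (x̄ - mu_0)^T · S^{-1} · (x̄ - mu_0):
  S^{-1} · (x̄ - mu_0) = (0.6891, -0.1268),
  (x̄ - mu_0)^T · [...] = (2.5)·(0.6891) + (0.75)·(-0.1268) = 1.6276.

Step 5 — scale by n: T² = 4 · 1.6276 = 6.5106.

T² ≈ 6.5106


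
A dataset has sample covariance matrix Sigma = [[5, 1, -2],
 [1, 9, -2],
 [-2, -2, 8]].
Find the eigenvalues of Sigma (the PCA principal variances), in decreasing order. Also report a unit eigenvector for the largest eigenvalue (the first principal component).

Step 1 — characteristic polynomial p(λ) = det(λI - Sigma) = λ³ - tr·λ² + c_1·λ - det, where tr = trace, c_1 = sum of the principal 2×2 minors, det = det(Sigma):
  tr = 5 + 9 + 8 = 22,
  c_1 = (5·9 - (1)²) + (5·8 - (-2)²) + (9·8 - (-2)²) = 44 + 36 + 68 = 148,
  det = 5·(9·8 - (-2)²) - (1)·((1)·8 - (-2)·(-2)) + (-2)·((1)·(-2) - 9·(-2)) = 5·(68) - (1)·(4) + (-2)·(16) = 304.
  So p(λ) = λ³ - 22λ² + 148λ - 304.
Step 2 — look for an integer root (rational root theorem: any rational root is an integer divisor of 304). Testing λ = 4:
  p(4) = 64 - 352 + 592 - 304 = 0  ✓
  Dividing out (λ - 4): p(λ) = (λ - 4)(λ² - 18λ + 76).
Step 3 — remaining eigenvalues from the quadratic λ² - 18λ + 76 = 0:
  Δ = 18² - 4·76 = 324 - 304 = 20,  λ = (18 ± √20)/2 = (18 ± 4.4721)/2 ≈ 11.2361 or 6.7639.
  Sorted: λ_1 = 11.2361,  λ_2 = 6.7639,  λ_3 = 4  (check: sum = 22 = tr ✓).

Step 4 — unit eigenvector for λ_1 ≈ 11.2361: v spans the null space of (Sigma - λ_1 I), whose rows are
  r_1 = (-6.2361, 1, -2),  r_2 = (1, -2.2361, -2),  r_3 = (-2, -2, -3.2361).
  v is orthogonal to every row, so take v ∝ r_1 × r_2 = ((1)·(-2) - (-2)·(-2.2361), (-2)·(1) - (-6.2361)·(-2), (-6.2361)·(-2.2361) - (1)·(1)) ≈ (-6.4721, -14.4721, 12.9443).
  Rescale (multiply by -1 so the first nonzero entry is positive): u = (6.4721, 14.4721, -12.9443).
  ||u|| = √((6.4721)² + (14.4721)² + (-12.9443)²) = √(418.8854) ≈ 20.4667,  v_1 = u/||u|| ≈ (0.3162, 0.7071, -0.6325) (||v_1|| = 1).

λ_1 = 11.2361,  λ_2 = 6.7639,  λ_3 = 4;  v_1 ≈ (0.3162, 0.7071, -0.6325)


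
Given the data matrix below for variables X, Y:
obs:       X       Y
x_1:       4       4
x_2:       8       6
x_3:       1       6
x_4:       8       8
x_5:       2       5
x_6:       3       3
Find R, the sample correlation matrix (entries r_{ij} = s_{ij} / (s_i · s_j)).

Step 1 — column means:
  mean(X) = (4 + 8 + 1 + 8 + 2 + 3) / 6 = 26/6 = 4.3333
  mean(Y) = (4 + 6 + 6 + 8 + 5 + 3) / 6 = 32/6 = 5.3333

Step 2 — sample variances and covariances s[i,j] = (1/(n-1)) · Σ_k (x_{k,i} - mean_i) · (x_{k,j} - mean_j), with n-1 = 5:
  s[X,X] = ((-0.3333)·(-0.3333) + (3.6667)·(3.6667) + (-3.3333)·(-3.3333) + (3.6667)·(3.6667) + (-2.3333)·(-2.3333) + (-1.3333)·(-1.3333)) / 5 = 45.3333/5 = 9.0667
  s[X,Y] = ((-0.3333)·(-1.3333) + (3.6667)·(0.6667) + (-3.3333)·(0.6667) + (3.6667)·(2.6667) + (-2.3333)·(-0.3333) + (-1.3333)·(-2.3333)) / 5 = 14.3333/5 = 2.8667
  s[Y,Y] = ((-1.3333)·(-1.3333) + (0.6667)·(0.6667) + (0.6667)·(0.6667) + (2.6667)·(2.6667) + (-0.3333)·(-0.3333) + (-2.3333)·(-2.3333)) / 5 = 15.3333/5 = 3.0667
  Sample standard deviations s_i = √(s[i,i]):
  s(X) = √(9.0667) = 3.0111
  s(Y) = √(3.0667) = 1.7512

Step 3 — r_{ij} = s_{ij} / (s_i · s_j):
  r[X,X] = 1 (diagonal).
  r[X,Y] = 2.8667 / (3.0111 · 1.7512) = 2.8667 / 5.273 = 0.5437
  r[Y,Y] = 1 (diagonal).

R is symmetric with unit diagonal. Assembling:

R = [[1, 0.5437],
 [0.5437, 1]]


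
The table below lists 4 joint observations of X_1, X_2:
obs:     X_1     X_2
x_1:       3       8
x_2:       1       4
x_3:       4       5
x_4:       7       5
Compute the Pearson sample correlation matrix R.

Step 1 — column means:
  mean(X_1) = (3 + 1 + 4 + 7) / 4 = 15/4 = 3.75
  mean(X_2) = (8 + 4 + 5 + 5) / 4 = 22/4 = 5.5

Step 2 — sample variances and covariances s[i,j] = (1/(n-1)) · Σ_k (x_{k,i} - mean_i) · (x_{k,j} - mean_j), with n-1 = 3:
  s[X_1,X_1] = ((-0.75)·(-0.75) + (-2.75)·(-2.75) + (0.25)·(0.25) + (3.25)·(3.25)) / 3 = 18.75/3 = 6.25
  s[X_1,X_2] = ((-0.75)·(2.5) + (-2.75)·(-1.5) + (0.25)·(-0.5) + (3.25)·(-0.5)) / 3 = 0.5/3 = 0.1667
  s[X_2,X_2] = ((2.5)·(2.5) + (-1.5)·(-1.5) + (-0.5)·(-0.5) + (-0.5)·(-0.5)) / 3 = 9/3 = 3
  Sample standard deviations s_i = √(s[i,i]):
  s(X_1) = √(6.25) = 2.5
  s(X_2) = √(3) = 1.7321

Step 3 — r_{ij} = s_{ij} / (s_i · s_j):
  r[X_1,X_1] = 1 (diagonal).
  r[X_1,X_2] = 0.1667 / (2.5 · 1.7321) = 0.1667 / 4.3301 = 0.0385
  r[X_2,X_2] = 1 (diagonal).

R is symmetric with unit diagonal. Assembling:

R = [[1, 0.0385],
 [0.0385, 1]]


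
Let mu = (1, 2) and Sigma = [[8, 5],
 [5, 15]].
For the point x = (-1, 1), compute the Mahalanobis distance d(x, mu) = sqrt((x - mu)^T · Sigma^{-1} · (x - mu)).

Step 1 — centre the observation: (x - mu) = (-2, -1).

Step 2 — invert Sigma. det(Sigma) = 8·15 - (5)² = 95.
  Sigma^{-1} = (1/det) · [[d, -b], [-b, a]] = [[0.1579, -0.0526],
 [-0.0526, 0.0842]].

Step 3 — form the quadratic (x - mu)^T · Sigma^{-1} · (x - mu):
  Sigma^{-1} · (x - mu) = (-0.2632, 0.0211).
  (x - mu)^T · [Sigma^{-1} · (x - mu)] = (-2)·(-0.2632) + (-1)·(0.0211) = 0.5053.

Step 4 — take square root: d = √(0.5053) ≈ 0.7108.

d(x, mu) = √(0.5053) ≈ 0.7108


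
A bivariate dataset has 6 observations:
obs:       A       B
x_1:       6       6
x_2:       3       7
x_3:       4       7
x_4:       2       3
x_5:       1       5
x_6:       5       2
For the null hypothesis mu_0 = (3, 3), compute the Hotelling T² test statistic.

Step 1 — sample mean vector:
  mean(A) = (6 + 3 + 4 + 2 + 1 + 5) / 6 = 21/6 = 3.5
  mean(B) = (6 + 7 + 7 + 3 + 5 + 2) / 6 = 30/6 = 5
  x̄ = (3.5, 5),  deviation x̄ - mu_0 = (3.5, 5) - (3, 3) = (0.5, 2).

Step 2 — sample covariance matrix, S[i,j] = (1/(n-1)) · Σ_k (x_{k,i} - mean_i) · (x_{k,j} - mean_j), divisor n-1 = 5:
  S[A,A] = ((2.5)·(2.5) + (-0.5)·(-0.5) + (0.5)·(0.5) + (-1.5)·(-1.5) + (-2.5)·(-2.5) + (1.5)·(1.5)) / 5 = 17.5/5 = 3.5
  S[A,B] = ((2.5)·(1) + (-0.5)·(2) + (0.5)·(2) + (-1.5)·(-2) + (-2.5)·(0) + (1.5)·(-3)) / 5 = 1/5 = 0.2
  S[B,B] = ((1)·(1) + (2)·(2) + (2)·(2) + (-2)·(-2) + (0)·(0) + (-3)·(-3)) / 5 = 22/5 = 4.4
  S = [[3.5, 0.2],
 [0.2, 4.4]].

Step 3 — invert S. det(S) = 3.5·4.4 - (0.2)² = 15.36.
  S^{-1} = (1/det) · [[d, -b], [-b, a]] = [[0.2865, -0.013],
 [-0.013, 0.2279]].

Step 4 — quadratic form (x̄ - mu_0)^T · S^{-1} · (x̄ - mu_0):
  S^{-1} · (x̄ - mu_0) = (0.1172, 0.4492),
  (x̄ - mu_0)^T · [...] = (0.5)·(0.1172) + (2)·(0.4492) = 0.957.

Step 5 — scale by n: T² = 6 · 0.957 = 5.7422.

T² ≈ 5.7422


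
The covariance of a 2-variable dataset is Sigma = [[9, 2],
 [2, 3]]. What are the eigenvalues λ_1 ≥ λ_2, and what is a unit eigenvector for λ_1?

Step 1 — characteristic polynomial of 2×2 Sigma:
  det(Sigma - λI) = λ² - trace · λ + det = 0.
  trace = 9 + 3 = 12, det = 9·3 - (2)² = 23.
Step 2 — discriminant:
  Δ = trace² - 4·det = 144 - 92 = 52.
Step 3 — eigenvalues:
  λ = (trace ± √Δ)/2 = (12 ± 7.2111)/2,
  λ_1 = 9.6056,  λ_2 = 2.3944.

Step 4 — unit eigenvector for λ_1: solve (Sigma - λ_1 I)v = 0. First row:
  (9 - 9.6056)·v_x + (2)·v_y = 0, i.e. (-0.6056)·v_x + (2)·v_y = 0,
  so v ∝ (b, λ_1 - a) = (2, 0.6056) = u.
  ||u|| = √((2)² + (0.6056)²) = √(4.3667) ≈ 2.0897,
  v_1 = u/||u|| ≈ (0.9571, 0.2898) (||v_1|| = 1).

λ_1 = 9.6056,  λ_2 = 2.3944;  v_1 ≈ (0.9571, 0.2898)


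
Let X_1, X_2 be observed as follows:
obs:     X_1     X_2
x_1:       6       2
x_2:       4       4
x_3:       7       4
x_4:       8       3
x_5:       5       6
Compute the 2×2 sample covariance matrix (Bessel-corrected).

Step 1 — column means:
  mean(X_1) = (6 + 4 + 7 + 8 + 5) / 5 = 30/5 = 6
  mean(X_2) = (2 + 4 + 4 + 3 + 6) / 5 = 19/5 = 3.8

Step 2 — sample covariance S[i,j] = (1/(n-1)) · Σ_k (x_{k,i} - mean_i) · (x_{k,j} - mean_j), with n-1 = 4.
  S[X_1,X_1] = ((0)·(0) + (-2)·(-2) + (1)·(1) + (2)·(2) + (-1)·(-1)) / 4 = 10/4 = 2.5
  S[X_1,X_2] = ((0)·(-1.8) + (-2)·(0.2) + (1)·(0.2) + (2)·(-0.8) + (-1)·(2.2)) / 4 = -4/4 = -1
  S[X_2,X_2] = ((-1.8)·(-1.8) + (0.2)·(0.2) + (0.2)·(0.2) + (-0.8)·(-0.8) + (2.2)·(2.2)) / 4 = 8.8/4 = 2.2

S is symmetric (S[j,i] = S[i,j]). Assembling:

S = [[2.5, -1],
 [-1, 2.2]]


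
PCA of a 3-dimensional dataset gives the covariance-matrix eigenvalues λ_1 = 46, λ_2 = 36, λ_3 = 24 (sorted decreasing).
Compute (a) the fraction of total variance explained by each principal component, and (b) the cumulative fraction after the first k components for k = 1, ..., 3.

Step 1 — total variance = trace(Sigma) = Σ λ_i = 46 + 36 + 24 = 106.

Step 2 — fraction explained by component i = λ_i / Σ λ:
  PC1: 46/106 = 0.434
  PC2: 36/106 = 0.3396
  PC3: 24/106 = 0.2264

Step 3 — cumulative fraction after k components = (λ_1 + ... + λ_k) / Σ λ:
  k = 1: 46/106 = 0.434
  k = 2: (46 + 36)/106 = 82/106 = 0.7736
  k = 3: (46 + 36 + 24)/106 = 106/106 = 1

Summary (fraction, with percent):

explained: PC1 0.434 (43.4%), PC2 0.3396 (33.96%), PC3 0.2264 (22.64%);  cumulative: 0.434, 0.7736, 1


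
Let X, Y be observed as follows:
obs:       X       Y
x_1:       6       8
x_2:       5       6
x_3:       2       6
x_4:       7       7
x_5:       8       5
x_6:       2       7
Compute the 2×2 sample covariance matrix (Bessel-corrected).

Step 1 — column means:
  mean(X) = (6 + 5 + 2 + 7 + 8 + 2) / 6 = 30/6 = 5
  mean(Y) = (8 + 6 + 6 + 7 + 5 + 7) / 6 = 39/6 = 6.5

Step 2 — sample covariance S[i,j] = (1/(n-1)) · Σ_k (x_{k,i} - mean_i) · (x_{k,j} - mean_j), with n-1 = 5.
  S[X,X] = ((1)·(1) + (0)·(0) + (-3)·(-3) + (2)·(2) + (3)·(3) + (-3)·(-3)) / 5 = 32/5 = 6.4
  S[X,Y] = ((1)·(1.5) + (0)·(-0.5) + (-3)·(-0.5) + (2)·(0.5) + (3)·(-1.5) + (-3)·(0.5)) / 5 = -2/5 = -0.4
  S[Y,Y] = ((1.5)·(1.5) + (-0.5)·(-0.5) + (-0.5)·(-0.5) + (0.5)·(0.5) + (-1.5)·(-1.5) + (0.5)·(0.5)) / 5 = 5.5/5 = 1.1

S is symmetric (S[j,i] = S[i,j]). Assembling:

S = [[6.4, -0.4],
 [-0.4, 1.1]]


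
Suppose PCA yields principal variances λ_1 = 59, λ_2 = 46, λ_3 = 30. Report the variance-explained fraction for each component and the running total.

Step 1 — total variance = trace(Sigma) = Σ λ_i = 59 + 46 + 30 = 135.

Step 2 — fraction explained by component i = λ_i / Σ λ:
  PC1: 59/135 = 0.437
  PC2: 46/135 = 0.3407
  PC3: 30/135 = 0.2222

Step 3 — cumulative fraction after k components = (λ_1 + ... + λ_k) / Σ λ:
  k = 1: 59/135 = 0.437
  k = 2: (59 + 46)/135 = 105/135 = 0.7778
  k = 3: (59 + 46 + 30)/135 = 135/135 = 1

Summary (fraction, with percent):

explained: PC1 0.437 (43.7%), PC2 0.3407 (34.07%), PC3 0.2222 (22.22%);  cumulative: 0.437, 0.7778, 1


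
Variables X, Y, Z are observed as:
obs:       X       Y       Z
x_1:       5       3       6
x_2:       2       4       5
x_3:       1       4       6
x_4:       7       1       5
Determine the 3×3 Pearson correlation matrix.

Step 1 — column means:
  mean(X) = (5 + 2 + 1 + 7) / 4 = 15/4 = 3.75
  mean(Y) = (3 + 4 + 4 + 1) / 4 = 12/4 = 3
  mean(Z) = (6 + 5 + 6 + 5) / 4 = 22/4 = 5.5

Step 2 — sample variances and covariances s[i,j] = (1/(n-1)) · Σ_k (x_{k,i} - mean_i) · (x_{k,j} - mean_j), with n-1 = 3:
  s[X,X] = ((1.25)·(1.25) + (-1.75)·(-1.75) + (-2.75)·(-2.75) + (3.25)·(3.25)) / 3 = 22.75/3 = 7.5833
  s[X,Y] = ((1.25)·(0) + (-1.75)·(1) + (-2.75)·(1) + (3.25)·(-2)) / 3 = -11/3 = -3.6667
  s[X,Z] = ((1.25)·(0.5) + (-1.75)·(-0.5) + (-2.75)·(0.5) + (3.25)·(-0.5)) / 3 = -1.5/3 = -0.5
  s[Y,Y] = ((0)·(0) + (1)·(1) + (1)·(1) + (-2)·(-2)) / 3 = 6/3 = 2
  s[Y,Z] = ((0)·(0.5) + (1)·(-0.5) + (1)·(0.5) + (-2)·(-0.5)) / 3 = 1/3 = 0.3333
  s[Z,Z] = ((0.5)·(0.5) + (-0.5)·(-0.5) + (0.5)·(0.5) + (-0.5)·(-0.5)) / 3 = 1/3 = 0.3333
  Sample standard deviations s_i = √(s[i,i]):
  s(X) = √(7.5833) = 2.7538
  s(Y) = √(2) = 1.4142
  s(Z) = √(0.3333) = 0.5774

Step 3 — r_{ij} = s_{ij} / (s_i · s_j):
  r[X,X] = 1 (diagonal).
  r[X,Y] = -3.6667 / (2.7538 · 1.4142) = -3.6667 / 3.8944 = -0.9415
  r[X,Z] = -0.5 / (2.7538 · 0.5774) = -0.5 / 1.5899 = -0.3145
  r[Y,Y] = 1 (diagonal).
  r[Y,Z] = 0.3333 / (1.4142 · 0.5774) = 0.3333 / 0.8165 = 0.4082
  r[Z,Z] = 1 (diagonal).

R is symmetric with unit diagonal. Assembling:

R = [[1, -0.9415, -0.3145],
 [-0.9415, 1, 0.4082],
 [-0.3145, 0.4082, 1]]


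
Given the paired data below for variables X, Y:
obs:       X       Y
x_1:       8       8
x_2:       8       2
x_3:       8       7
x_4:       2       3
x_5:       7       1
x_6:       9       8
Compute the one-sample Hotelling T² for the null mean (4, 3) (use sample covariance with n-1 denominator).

Step 1 — sample mean vector:
  mean(X) = (8 + 8 + 8 + 2 + 7 + 9) / 6 = 42/6 = 7
  mean(Y) = (8 + 2 + 7 + 3 + 1 + 8) / 6 = 29/6 = 4.8333
  x̄ = (7, 4.8333),  deviation x̄ - mu_0 = (7, 4.8333) - (4, 3) = (3, 1.8333).

Step 2 — sample covariance matrix, S[i,j] = (1/(n-1)) · Σ_k (x_{k,i} - mean_i) · (x_{k,j} - mean_j), divisor n-1 = 5:
  S[X,X] = ((1)·(1) + (1)·(1) + (1)·(1) + (-5)·(-5) + (0)·(0) + (2)·(2)) / 5 = 32/5 = 6.4
  S[X,Y] = ((1)·(3.1667) + (1)·(-2.8333) + (1)·(2.1667) + (-5)·(-1.8333) + (0)·(-3.8333) + (2)·(3.1667)) / 5 = 18/5 = 3.6
  S[Y,Y] = ((3.1667)·(3.1667) + (-2.8333)·(-2.8333) + (2.1667)·(2.1667) + (-1.8333)·(-1.8333) + (-3.8333)·(-3.8333) + (3.1667)·(3.1667)) / 5 = 50.8333/5 = 10.1667
  S = [[6.4, 3.6],
 [3.6, 10.1667]].

Step 3 — invert S. det(S) = 6.4·10.1667 - (3.6)² = 52.1067.
  S^{-1} = (1/det) · [[d, -b], [-b, a]] = [[0.1951, -0.0691],
 [-0.0691, 0.1228]].

Step 4 — quadratic form (x̄ - mu_0)^T · S^{-1} · (x̄ - mu_0):
  S^{-1} · (x̄ - mu_0) = (0.4587, 0.0179),
  (x̄ - mu_0)^T · [...] = (3)·(0.4587) + (1.8333)·(0.0179) = 1.4089.

Step 5 — scale by n: T² = 6 · 1.4089 = 8.4532.

T² ≈ 8.4532


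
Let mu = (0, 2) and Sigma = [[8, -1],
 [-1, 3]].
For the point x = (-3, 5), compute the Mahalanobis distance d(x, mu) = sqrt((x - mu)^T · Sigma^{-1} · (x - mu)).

Step 1 — centre the observation: (x - mu) = (-3, 3).

Step 2 — invert Sigma. det(Sigma) = 8·3 - (-1)² = 23.
  Sigma^{-1} = (1/det) · [[d, -b], [-b, a]] = [[0.1304, 0.0435],
 [0.0435, 0.3478]].

Step 3 — form the quadratic (x - mu)^T · Sigma^{-1} · (x - mu):
  Sigma^{-1} · (x - mu) = (-0.2609, 0.913).
  (x - mu)^T · [Sigma^{-1} · (x - mu)] = (-3)·(-0.2609) + (3)·(0.913) = 3.5217.

Step 4 — take square root: d = √(3.5217) ≈ 1.8766.

d(x, mu) = √(3.5217) ≈ 1.8766


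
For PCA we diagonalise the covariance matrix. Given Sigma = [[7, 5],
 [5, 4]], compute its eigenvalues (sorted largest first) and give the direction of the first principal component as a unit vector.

Step 1 — characteristic polynomial of 2×2 Sigma:
  det(Sigma - λI) = λ² - trace · λ + det = 0.
  trace = 7 + 4 = 11, det = 7·4 - (5)² = 3.
Step 2 — discriminant:
  Δ = trace² - 4·det = 121 - 12 = 109.
Step 3 — eigenvalues:
  λ = (trace ± √Δ)/2 = (11 ± 10.4403)/2,
  λ_1 = 10.7202,  λ_2 = 0.2798.

Step 4 — unit eigenvector for λ_1: solve (Sigma - λ_1 I)v = 0. First row:
  (7 - 10.7202)·v_x + (5)·v_y = 0, i.e. (-3.7202)·v_x + (5)·v_y = 0,
  so v ∝ (b, λ_1 - a) = (5, 3.7202) = u.
  ||u|| = √((5)² + (3.7202)²) = √(38.8395) ≈ 6.2321,
  v_1 = u/||u|| ≈ (0.8023, 0.5969) (||v_1|| = 1).

λ_1 = 10.7202,  λ_2 = 0.2798;  v_1 ≈ (0.8023, 0.5969)


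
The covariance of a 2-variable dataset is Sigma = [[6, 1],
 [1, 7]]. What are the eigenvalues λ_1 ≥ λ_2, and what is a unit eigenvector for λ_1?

Step 1 — characteristic polynomial of 2×2 Sigma:
  det(Sigma - λI) = λ² - trace · λ + det = 0.
  trace = 6 + 7 = 13, det = 6·7 - (1)² = 41.
Step 2 — discriminant:
  Δ = trace² - 4·det = 169 - 164 = 5.
Step 3 — eigenvalues:
  λ = (trace ± √Δ)/2 = (13 ± 2.2361)/2,
  λ_1 = 7.618,  λ_2 = 5.382.

Step 4 — unit eigenvector for λ_1: solve (Sigma - λ_1 I)v = 0. First row:
  (6 - 7.618)·v_x + (1)·v_y = 0, i.e. (-1.618)·v_x + (1)·v_y = 0,
  so v ∝ (b, λ_1 - a) = (1, 1.618) = u.
  ||u|| = √((1)² + (1.618)²) = √(3.618) ≈ 1.9021,
  v_1 = u/||u|| ≈ (0.5257, 0.8507) (||v_1|| = 1).

λ_1 = 7.618,  λ_2 = 5.382;  v_1 ≈ (0.5257, 0.8507)


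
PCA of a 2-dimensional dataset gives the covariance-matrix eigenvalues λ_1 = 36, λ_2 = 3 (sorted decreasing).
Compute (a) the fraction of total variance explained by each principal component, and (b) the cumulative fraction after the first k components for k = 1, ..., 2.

Step 1 — total variance = trace(Sigma) = Σ λ_i = 36 + 3 = 39.

Step 2 — fraction explained by component i = λ_i / Σ λ:
  PC1: 36/39 = 0.9231
  PC2: 3/39 = 0.0769

Step 3 — cumulative fraction after k components = (λ_1 + ... + λ_k) / Σ λ:
  k = 1: 36/39 = 0.9231
  k = 2: (36 + 3)/39 = 39/39 = 1

Summary (fraction, with percent):

explained: PC1 0.9231 (92.31%), PC2 0.0769 (7.69%);  cumulative: 0.9231, 1


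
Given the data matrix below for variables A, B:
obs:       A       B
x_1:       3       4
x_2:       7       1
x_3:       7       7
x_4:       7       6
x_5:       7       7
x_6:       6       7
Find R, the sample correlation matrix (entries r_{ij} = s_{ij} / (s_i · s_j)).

Step 1 — column means:
  mean(A) = (3 + 7 + 7 + 7 + 7 + 6) / 6 = 37/6 = 6.1667
  mean(B) = (4 + 1 + 7 + 6 + 7 + 7) / 6 = 32/6 = 5.3333

Step 2 — sample variances and covariances s[i,j] = (1/(n-1)) · Σ_k (x_{k,i} - mean_i) · (x_{k,j} - mean_j), with n-1 = 5:
  s[A,A] = ((-3.1667)·(-3.1667) + (0.8333)·(0.8333) + (0.8333)·(0.8333) + (0.8333)·(0.8333) + (0.8333)·(0.8333) + (-0.1667)·(-0.1667)) / 5 = 12.8333/5 = 2.5667
  s[A,B] = ((-3.1667)·(-1.3333) + (0.8333)·(-4.3333) + (0.8333)·(1.6667) + (0.8333)·(0.6667) + (0.8333)·(1.6667) + (-0.1667)·(1.6667)) / 5 = 3.6667/5 = 0.7333
  s[B,B] = ((-1.3333)·(-1.3333) + (-4.3333)·(-4.3333) + (1.6667)·(1.6667) + (0.6667)·(0.6667) + (1.6667)·(1.6667) + (1.6667)·(1.6667)) / 5 = 29.3333/5 = 5.8667
  Sample standard deviations s_i = √(s[i,i]):
  s(A) = √(2.5667) = 1.6021
  s(B) = √(5.8667) = 2.4221

Step 3 — r_{ij} = s_{ij} / (s_i · s_j):
  r[A,A] = 1 (diagonal).
  r[A,B] = 0.7333 / (1.6021 · 2.4221) = 0.7333 / 3.8804 = 0.189
  r[B,B] = 1 (diagonal).

R is symmetric with unit diagonal. Assembling:

R = [[1, 0.189],
 [0.189, 1]]


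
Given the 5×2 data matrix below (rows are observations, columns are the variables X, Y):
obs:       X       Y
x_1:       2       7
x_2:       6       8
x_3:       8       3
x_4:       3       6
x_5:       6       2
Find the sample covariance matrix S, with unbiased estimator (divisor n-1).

Step 1 — column means:
  mean(X) = (2 + 6 + 8 + 3 + 6) / 5 = 25/5 = 5
  mean(Y) = (7 + 8 + 3 + 6 + 2) / 5 = 26/5 = 5.2

Step 2 — sample covariance S[i,j] = (1/(n-1)) · Σ_k (x_{k,i} - mean_i) · (x_{k,j} - mean_j), with n-1 = 4.
  S[X,X] = ((-3)·(-3) + (1)·(1) + (3)·(3) + (-2)·(-2) + (1)·(1)) / 4 = 24/4 = 6
  S[X,Y] = ((-3)·(1.8) + (1)·(2.8) + (3)·(-2.2) + (-2)·(0.8) + (1)·(-3.2)) / 4 = -14/4 = -3.5
  S[Y,Y] = ((1.8)·(1.8) + (2.8)·(2.8) + (-2.2)·(-2.2) + (0.8)·(0.8) + (-3.2)·(-3.2)) / 4 = 26.8/4 = 6.7

S is symmetric (S[j,i] = S[i,j]). Assembling:

S = [[6, -3.5],
 [-3.5, 6.7]]


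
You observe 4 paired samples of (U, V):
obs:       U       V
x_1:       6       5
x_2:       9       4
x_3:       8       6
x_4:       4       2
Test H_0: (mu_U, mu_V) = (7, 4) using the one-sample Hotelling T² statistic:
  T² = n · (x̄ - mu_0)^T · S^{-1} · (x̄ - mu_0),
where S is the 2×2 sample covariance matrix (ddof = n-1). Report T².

Step 1 — sample mean vector:
  mean(U) = (6 + 9 + 8 + 4) / 4 = 27/4 = 6.75
  mean(V) = (5 + 4 + 6 + 2) / 4 = 17/4 = 4.25
  x̄ = (6.75, 4.25),  deviation x̄ - mu_0 = (6.75, 4.25) - (7, 4) = (-0.25, 0.25).

Step 2 — sample covariance matrix, S[i,j] = (1/(n-1)) · Σ_k (x_{k,i} - mean_i) · (x_{k,j} - mean_j), divisor n-1 = 3:
  S[U,U] = ((-0.75)·(-0.75) + (2.25)·(2.25) + (1.25)·(1.25) + (-2.75)·(-2.75)) / 3 = 14.75/3 = 4.9167
  S[U,V] = ((-0.75)·(0.75) + (2.25)·(-0.25) + (1.25)·(1.75) + (-2.75)·(-2.25)) / 3 = 7.25/3 = 2.4167
  S[V,V] = ((0.75)·(0.75) + (-0.25)·(-0.25) + (1.75)·(1.75) + (-2.25)·(-2.25)) / 3 = 8.75/3 = 2.9167
  S = [[4.9167, 2.4167],
 [2.4167, 2.9167]].

Step 3 — invert S. det(S) = 4.9167·2.9167 - (2.4167)² = 8.5.
  S^{-1} = (1/det) · [[d, -b], [-b, a]] = [[0.3431, -0.2843],
 [-0.2843, 0.5784]].

Step 4 — quadratic form (x̄ - mu_0)^T · S^{-1} · (x̄ - mu_0):
  S^{-1} · (x̄ - mu_0) = (-0.1569, 0.2157),
  (x̄ - mu_0)^T · [...] = (-0.25)·(-0.1569) + (0.25)·(0.2157) = 0.0931.

Step 5 — scale by n: T² = 4 · 0.0931 = 0.3725.

T² ≈ 0.3725


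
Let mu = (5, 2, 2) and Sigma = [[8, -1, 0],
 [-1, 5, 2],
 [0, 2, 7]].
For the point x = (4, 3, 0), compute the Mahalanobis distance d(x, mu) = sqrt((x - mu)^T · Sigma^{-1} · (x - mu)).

Step 1 — centre the observation: (x - mu) = (-1, 1, -2).

Step 2 — invert Sigma (cofactor / det for 3×3, or solve directly):
  Sigma^{-1} = [[0.1286, 0.029, -0.0083],
 [0.029, 0.2324, -0.0664],
 [-0.0083, -0.0664, 0.1618]].

Step 3 — form the quadratic (x - mu)^T · Sigma^{-1} · (x - mu):
  Sigma^{-1} · (x - mu) = (-0.083, 0.3361, -0.3817).
  (x - mu)^T · [Sigma^{-1} · (x - mu)] = (-1)·(-0.083) + (1)·(0.3361) + (-2)·(-0.3817) = 1.1826.

Step 4 — take square root: d = √(1.1826) ≈ 1.0875.

d(x, mu) = √(1.1826) ≈ 1.0875


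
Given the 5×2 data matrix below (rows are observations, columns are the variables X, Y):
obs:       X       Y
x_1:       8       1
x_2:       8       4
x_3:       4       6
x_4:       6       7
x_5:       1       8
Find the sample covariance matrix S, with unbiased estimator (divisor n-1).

Step 1 — column means:
  mean(X) = (8 + 8 + 4 + 6 + 1) / 5 = 27/5 = 5.4
  mean(Y) = (1 + 4 + 6 + 7 + 8) / 5 = 26/5 = 5.2

Step 2 — sample covariance S[i,j] = (1/(n-1)) · Σ_k (x_{k,i} - mean_i) · (x_{k,j} - mean_j), with n-1 = 4.
  S[X,X] = ((2.6)·(2.6) + (2.6)·(2.6) + (-1.4)·(-1.4) + (0.6)·(0.6) + (-4.4)·(-4.4)) / 4 = 35.2/4 = 8.8
  S[X,Y] = ((2.6)·(-4.2) + (2.6)·(-1.2) + (-1.4)·(0.8) + (0.6)·(1.8) + (-4.4)·(2.8)) / 4 = -26.4/4 = -6.6
  S[Y,Y] = ((-4.2)·(-4.2) + (-1.2)·(-1.2) + (0.8)·(0.8) + (1.8)·(1.8) + (2.8)·(2.8)) / 4 = 30.8/4 = 7.7

S is symmetric (S[j,i] = S[i,j]). Assembling:

S = [[8.8, -6.6],
 [-6.6, 7.7]]


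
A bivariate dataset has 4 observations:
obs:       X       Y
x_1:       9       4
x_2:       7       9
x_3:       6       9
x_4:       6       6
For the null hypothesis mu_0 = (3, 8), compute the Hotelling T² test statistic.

Step 1 — sample mean vector:
  mean(X) = (9 + 7 + 6 + 6) / 4 = 28/4 = 7
  mean(Y) = (4 + 9 + 9 + 6) / 4 = 28/4 = 7
  x̄ = (7, 7),  deviation x̄ - mu_0 = (7, 7) - (3, 8) = (4, -1).

Step 2 — sample covariance matrix, S[i,j] = (1/(n-1)) · Σ_k (x_{k,i} - mean_i) · (x_{k,j} - mean_j), divisor n-1 = 3:
  S[X,X] = ((2)·(2) + (0)·(0) + (-1)·(-1) + (-1)·(-1)) / 3 = 6/3 = 2
  S[X,Y] = ((2)·(-3) + (0)·(2) + (-1)·(2) + (-1)·(-1)) / 3 = -7/3 = -2.3333
  S[Y,Y] = ((-3)·(-3) + (2)·(2) + (2)·(2) + (-1)·(-1)) / 3 = 18/3 = 6
  S = [[2, -2.3333],
 [-2.3333, 6]].

Step 3 — invert S. det(S) = 2·6 - (-2.3333)² = 6.5556.
  S^{-1} = (1/det) · [[d, -b], [-b, a]] = [[0.9153, 0.3559],
 [0.3559, 0.3051]].

Step 4 — quadratic form (x̄ - mu_0)^T · S^{-1} · (x̄ - mu_0):
  S^{-1} · (x̄ - mu_0) = (3.3051, 1.1186),
  (x̄ - mu_0)^T · [...] = (4)·(3.3051) + (-1)·(1.1186) = 12.1017.

Step 5 — scale by n: T² = 4 · 12.1017 = 48.4068.

T² ≈ 48.4068


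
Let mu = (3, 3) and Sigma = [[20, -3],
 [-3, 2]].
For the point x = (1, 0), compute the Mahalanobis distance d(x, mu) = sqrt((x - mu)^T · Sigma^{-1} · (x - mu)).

Step 1 — centre the observation: (x - mu) = (-2, -3).

Step 2 — invert Sigma. det(Sigma) = 20·2 - (-3)² = 31.
  Sigma^{-1} = (1/det) · [[d, -b], [-b, a]] = [[0.0645, 0.0968],
 [0.0968, 0.6452]].

Step 3 — form the quadratic (x - mu)^T · Sigma^{-1} · (x - mu):
  Sigma^{-1} · (x - mu) = (-0.4194, -2.129).
  (x - mu)^T · [Sigma^{-1} · (x - mu)] = (-2)·(-0.4194) + (-3)·(-2.129) = 7.2258.

Step 4 — take square root: d = √(7.2258) ≈ 2.6881.

d(x, mu) = √(7.2258) ≈ 2.6881


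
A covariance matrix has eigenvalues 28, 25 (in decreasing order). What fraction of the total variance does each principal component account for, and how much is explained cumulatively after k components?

Step 1 — total variance = trace(Sigma) = Σ λ_i = 28 + 25 = 53.

Step 2 — fraction explained by component i = λ_i / Σ λ:
  PC1: 28/53 = 0.5283
  PC2: 25/53 = 0.4717

Step 3 — cumulative fraction after k components = (λ_1 + ... + λ_k) / Σ λ:
  k = 1: 28/53 = 0.5283
  k = 2: (28 + 25)/53 = 53/53 = 1

Summary (fraction, with percent):

explained: PC1 0.5283 (52.83%), PC2 0.4717 (47.17%);  cumulative: 0.5283, 1


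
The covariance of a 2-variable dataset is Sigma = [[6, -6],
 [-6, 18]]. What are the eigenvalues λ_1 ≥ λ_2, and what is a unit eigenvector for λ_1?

Step 1 — characteristic polynomial of 2×2 Sigma:
  det(Sigma - λI) = λ² - trace · λ + det = 0.
  trace = 6 + 18 = 24, det = 6·18 - (-6)² = 72.
Step 2 — discriminant:
  Δ = trace² - 4·det = 576 - 288 = 288.
Step 3 — eigenvalues:
  λ = (trace ± √Δ)/2 = (24 ± 16.9706)/2,
  λ_1 = 20.4853,  λ_2 = 3.5147.

Step 4 — unit eigenvector for λ_1: solve (Sigma - λ_1 I)v = 0. First row:
  (6 - 20.4853)·v_x + (-6)·v_y = 0, i.e. (-14.4853)·v_x + (-6)·v_y = 0,
  so v ∝ (b, λ_1 - a) = (-6, 14.4853); multiply by -1 so the first entry is positive: u = (6, -14.4853).
  ||u|| = √((6)² + (-14.4853)²) = √(245.8234) ≈ 15.6788,
  v_1 = u/||u|| ≈ (0.3827, -0.9239) (||v_1|| = 1).

λ_1 = 20.4853,  λ_2 = 3.5147;  v_1 ≈ (0.3827, -0.9239)


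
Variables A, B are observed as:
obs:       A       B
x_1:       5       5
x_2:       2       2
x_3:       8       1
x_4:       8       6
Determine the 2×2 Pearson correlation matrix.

Step 1 — column means:
  mean(A) = (5 + 2 + 8 + 8) / 4 = 23/4 = 5.75
  mean(B) = (5 + 2 + 1 + 6) / 4 = 14/4 = 3.5

Step 2 — sample variances and covariances s[i,j] = (1/(n-1)) · Σ_k (x_{k,i} - mean_i) · (x_{k,j} - mean_j), with n-1 = 3:
  s[A,A] = ((-0.75)·(-0.75) + (-3.75)·(-3.75) + (2.25)·(2.25) + (2.25)·(2.25)) / 3 = 24.75/3 = 8.25
  s[A,B] = ((-0.75)·(1.5) + (-3.75)·(-1.5) + (2.25)·(-2.5) + (2.25)·(2.5)) / 3 = 4.5/3 = 1.5
  s[B,B] = ((1.5)·(1.5) + (-1.5)·(-1.5) + (-2.5)·(-2.5) + (2.5)·(2.5)) / 3 = 17/3 = 5.6667
  Sample standard deviations s_i = √(s[i,i]):
  s(A) = √(8.25) = 2.8723
  s(B) = √(5.6667) = 2.3805

Step 3 — r_{ij} = s_{ij} / (s_i · s_j):
  r[A,A] = 1 (diagonal).
  r[A,B] = 1.5 / (2.8723 · 2.3805) = 1.5 / 6.8374 = 0.2194
  r[B,B] = 1 (diagonal).

R is symmetric with unit diagonal. Assembling:

R = [[1, 0.2194],
 [0.2194, 1]]


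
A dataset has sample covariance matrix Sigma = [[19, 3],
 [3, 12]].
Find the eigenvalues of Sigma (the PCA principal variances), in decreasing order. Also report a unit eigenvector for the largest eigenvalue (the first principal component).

Step 1 — characteristic polynomial of 2×2 Sigma:
  det(Sigma - λI) = λ² - trace · λ + det = 0.
  trace = 19 + 12 = 31, det = 19·12 - (3)² = 219.
Step 2 — discriminant:
  Δ = trace² - 4·det = 961 - 876 = 85.
Step 3 — eigenvalues:
  λ = (trace ± √Δ)/2 = (31 ± 9.2195)/2,
  λ_1 = 20.1098,  λ_2 = 10.8902.

Step 4 — unit eigenvector for λ_1: solve (Sigma - λ_1 I)v = 0. First row:
  (19 - 20.1098)·v_x + (3)·v_y = 0, i.e. (-1.1098)·v_x + (3)·v_y = 0,
  so v ∝ (b, λ_1 - a) = (3, 1.1098) = u.
  ||u|| = √((3)² + (1.1098)²) = √(10.2316) ≈ 3.1987,
  v_1 = u/||u|| ≈ (0.9379, 0.3469) (||v_1|| = 1).

λ_1 = 20.1098,  λ_2 = 10.8902;  v_1 ≈ (0.9379, 0.3469)
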